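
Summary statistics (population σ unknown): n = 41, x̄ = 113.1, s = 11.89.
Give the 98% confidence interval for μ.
(108.60, 117.60)

t-interval (σ unknown):
df = n - 1 = 40
t* = 2.423 for 98% confidence

Margin of error = t* · s/√n = 2.423 · 11.89/√41 = 4.50

CI: (108.60, 117.60)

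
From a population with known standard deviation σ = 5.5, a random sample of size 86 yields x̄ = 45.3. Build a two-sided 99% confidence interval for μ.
(43.77, 46.83)

z-interval (σ known):
z* = 2.576 for 99% confidence

Margin of error = z* · σ/√n = 2.576 · 5.5/√86 = 1.53

CI: (45.3 - 1.53, 45.3 + 1.53) = (43.77, 46.83)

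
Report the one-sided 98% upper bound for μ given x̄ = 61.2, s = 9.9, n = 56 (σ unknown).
μ ≤ 63.98

Upper bound (one-sided):
t* = 2.104 (one-sided for 98%)
Upper bound = x̄ + t* · s/√n = 61.2 + 2.104 · 9.9/√56 = 63.98

We are 98% confident that μ ≤ 63.98.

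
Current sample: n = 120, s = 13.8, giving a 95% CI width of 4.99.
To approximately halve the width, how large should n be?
n ≈ 480

CI width ∝ 1/√n
To reduce width by factor 2, need √n to grow by 2 → need 2² = 4 times as many samples.

Current: n = 120, width = 4.99
New: n = 480, width ≈ 2.48

Width reduced by factor of 4.99/2.48 = 2.01.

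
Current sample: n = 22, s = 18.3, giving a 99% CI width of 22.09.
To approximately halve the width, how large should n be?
n ≈ 88

CI width ∝ 1/√n
To reduce width by factor 2, need √n to grow by 2 → need 2² = 4 times as many samples.

Current: n = 22, width = 22.09
New: n = 88, width ≈ 10.28

Width reduced by factor of 22.09/10.28 = 2.15.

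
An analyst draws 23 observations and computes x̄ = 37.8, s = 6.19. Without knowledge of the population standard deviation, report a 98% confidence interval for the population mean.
(34.56, 41.04)

t-interval (σ unknown):
df = n - 1 = 22
t* = 2.508 for 98% confidence

Margin of error = t* · s/√n = 2.508 · 6.19/√23 = 3.24

CI: (34.56, 41.04)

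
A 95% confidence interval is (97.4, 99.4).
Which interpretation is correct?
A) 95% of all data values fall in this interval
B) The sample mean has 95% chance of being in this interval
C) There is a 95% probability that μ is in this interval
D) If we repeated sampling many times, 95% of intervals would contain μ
D

A) Wrong — a CI is about the parameter μ, not individual data values.
B) Wrong — x̄ is observed and sits in the interval by construction.
C) Wrong — μ is fixed; the randomness lives in the interval, not in μ.
D) Correct — this is the frequentist long-run coverage interpretation.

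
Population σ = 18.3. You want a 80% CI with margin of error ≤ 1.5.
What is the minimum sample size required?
n ≥ 245

For margin E ≤ 1.5:
n ≥ (z* · σ / E)²
n ≥ (1.282 · 18.3 / 1.5)²
n ≥ 244.62

Minimum n = 245 (rounding up)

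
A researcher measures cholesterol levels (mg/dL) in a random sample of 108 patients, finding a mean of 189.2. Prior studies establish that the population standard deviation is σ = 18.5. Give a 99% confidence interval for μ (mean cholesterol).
(184.61, 193.79)

z-interval (σ known):
z* = 2.576 for 99% confidence

Margin of error = z* · σ/√n = 2.576 · 18.5/√108 = 4.59

CI: (189.2 - 4.59, 189.2 + 4.59) = (184.61, 193.79)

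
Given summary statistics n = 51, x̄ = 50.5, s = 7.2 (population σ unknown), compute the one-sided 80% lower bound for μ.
μ ≥ 49.64

Lower bound (one-sided):
t* = 0.849 (one-sided for 80%)
Lower bound = x̄ - t* · s/√n = 50.5 - 0.849 · 7.2/√51 = 49.64

We are 80% confident that μ ≥ 49.64.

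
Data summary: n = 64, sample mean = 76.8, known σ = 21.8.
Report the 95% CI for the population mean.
(71.46, 82.14)

z-interval (σ known):
z* = 1.960 for 95% confidence

Margin of error = z* · σ/√n = 1.960 · 21.8/√64 = 5.34

CI: (76.8 - 5.34, 76.8 + 5.34) = (71.46, 82.14)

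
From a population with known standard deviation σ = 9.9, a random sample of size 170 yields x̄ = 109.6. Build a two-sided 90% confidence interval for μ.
(108.35, 110.85)

z-interval (σ known):
z* = 1.645 for 90% confidence

Margin of error = z* · σ/√n = 1.645 · 9.9/√170 = 1.25

CI: (109.6 - 1.25, 109.6 + 1.25) = (108.35, 110.85)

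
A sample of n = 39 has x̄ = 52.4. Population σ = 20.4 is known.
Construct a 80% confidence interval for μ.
(48.21, 56.59)

z-interval (σ known):
z* = 1.282 for 80% confidence

Margin of error = z* · σ/√n = 1.282 · 20.4/√39 = 4.19

CI: (52.4 - 4.19, 52.4 + 4.19) = (48.21, 56.59)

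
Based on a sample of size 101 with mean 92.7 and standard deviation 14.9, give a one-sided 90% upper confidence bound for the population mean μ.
μ ≤ 94.61

Upper bound (one-sided):
t* = 1.290 (one-sided for 90%)
Upper bound = x̄ + t* · s/√n = 92.7 + 1.290 · 14.9/√101 = 94.61

We are 90% confident that μ ≤ 94.61.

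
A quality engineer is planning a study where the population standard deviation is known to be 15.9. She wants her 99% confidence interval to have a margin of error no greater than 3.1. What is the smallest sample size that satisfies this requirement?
n ≥ 175

For margin E ≤ 3.1:
n ≥ (z* · σ / E)²
n ≥ (2.576 · 15.9 / 3.1)²
n ≥ 174.57

Minimum n = 175 (rounding up)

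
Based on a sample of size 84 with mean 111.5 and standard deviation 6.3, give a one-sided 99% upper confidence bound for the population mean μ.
μ ≤ 113.13

Upper bound (one-sided):
t* = 2.372 (one-sided for 99%)
Upper bound = x̄ + t* · s/√n = 111.5 + 2.372 · 6.3/√84 = 113.13

We are 99% confident that μ ≤ 113.13.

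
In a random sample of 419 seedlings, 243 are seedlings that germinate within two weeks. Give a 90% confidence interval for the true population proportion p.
(0.540, 0.620)

Proportion CI:
p̂ = 243/419 = 0.57995
SE = √(p̂(1-p̂)/n) = √(0.57995 · 0.42005 / 419) = 0.02411

z* = 1.645
Margin = z* · SE = 1.645 · 0.02411 = 0.0397

CI: 0.57995 ± 0.0397 = (0.540, 0.620)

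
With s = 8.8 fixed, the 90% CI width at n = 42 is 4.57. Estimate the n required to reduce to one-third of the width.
n ≈ 378

CI width ∝ 1/√n
To reduce width by factor 3, need √n to grow by 3 → need 3² = 9 times as many samples.

Current: n = 42, width = 4.57
New: n = 378, width ≈ 1.49

Width reduced by factor of 4.57/1.49 = 3.07.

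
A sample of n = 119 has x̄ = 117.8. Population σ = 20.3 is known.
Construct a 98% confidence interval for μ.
(113.47, 122.13)

z-interval (σ known):
z* = 2.326 for 98% confidence

Margin of error = z* · σ/√n = 2.326 · 20.3/√119 = 4.33

CI: (117.8 - 4.33, 117.8 + 4.33) = (113.47, 122.13)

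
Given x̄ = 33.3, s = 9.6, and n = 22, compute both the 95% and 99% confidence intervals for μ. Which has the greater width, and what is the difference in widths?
99% CI is wider by 3.08

df = 21
95% CI: t* = 2.080, (29.04, 37.56), width = 2 · t* · s/√n = 8.51
99% CI: t* = 2.831, (27.51, 39.09), width = 2 · t* · s/√n = 11.59

The 99% CI is wider by 11.59 - 8.51 = 3.08.
Higher confidence requires a wider interval.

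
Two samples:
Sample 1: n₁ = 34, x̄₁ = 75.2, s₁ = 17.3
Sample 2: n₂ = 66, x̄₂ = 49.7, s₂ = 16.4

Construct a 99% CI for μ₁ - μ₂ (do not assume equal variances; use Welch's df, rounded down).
(15.97, 35.03)

Difference: x̄₁ - x̄₂ = 25.50
SE = √(s₁²/n₁ + s₂²/n₂) = √(17.3²/34 + 16.4²/66) = 3.5886
df = 63.70 → 63 (Welch–Satterthwaite, rounded down)
t* = 2.656

CI: 25.50 ± 2.656 · 3.5886 = 25.50 ± 9.53 = (15.97, 35.03)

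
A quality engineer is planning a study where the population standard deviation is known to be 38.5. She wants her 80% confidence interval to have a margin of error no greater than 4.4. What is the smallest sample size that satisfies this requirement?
n ≥ 126

For margin E ≤ 4.4:
n ≥ (z* · σ / E)²
n ≥ (1.282 · 38.5 / 4.4)²
n ≥ 125.83

Minimum n = 126 (rounding up)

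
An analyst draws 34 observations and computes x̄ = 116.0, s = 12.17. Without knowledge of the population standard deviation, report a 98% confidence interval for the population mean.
(110.90, 121.10)

t-interval (σ unknown):
df = n - 1 = 33
t* = 2.445 for 98% confidence

Margin of error = t* · s/√n = 2.445 · 12.17/√34 = 5.10

CI: (110.90, 121.10)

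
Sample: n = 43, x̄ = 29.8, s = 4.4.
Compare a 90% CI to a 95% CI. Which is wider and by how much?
95% CI is wider by 0.45

df = 42
90% CI: t* = 1.682, (28.67, 30.93), width = 2 · t* · s/√n = 2.26
95% CI: t* = 2.018, (28.45, 31.15), width = 2 · t* · s/√n = 2.71

The 95% CI is wider by 2.71 - 2.26 = 0.45.
Higher confidence requires a wider interval.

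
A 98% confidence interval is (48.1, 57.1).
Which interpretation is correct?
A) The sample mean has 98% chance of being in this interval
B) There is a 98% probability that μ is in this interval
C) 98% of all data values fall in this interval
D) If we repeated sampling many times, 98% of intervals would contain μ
D

A) Wrong — x̄ is observed and sits in the interval by construction.
B) Wrong — μ is fixed; the randomness lives in the interval, not in μ.
C) Wrong — a CI is about the parameter μ, not individual data values.
D) Correct — this is the frequentist long-run coverage interpretation.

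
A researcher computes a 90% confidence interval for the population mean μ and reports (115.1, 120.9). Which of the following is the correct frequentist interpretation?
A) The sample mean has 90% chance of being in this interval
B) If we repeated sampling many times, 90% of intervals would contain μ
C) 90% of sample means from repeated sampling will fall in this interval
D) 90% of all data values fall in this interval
B

A) Wrong — x̄ is observed and sits in the interval by construction.
B) Correct — this is the frequentist long-run coverage interpretation.
C) Wrong — coverage applies to intervals containing μ, not to future x̄ values.
D) Wrong — a CI is about the parameter μ, not individual data values.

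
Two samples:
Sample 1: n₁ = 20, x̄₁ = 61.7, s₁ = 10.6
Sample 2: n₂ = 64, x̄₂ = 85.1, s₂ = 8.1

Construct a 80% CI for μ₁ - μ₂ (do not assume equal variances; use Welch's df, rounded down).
(-26.79, -20.01)

Difference: x̄₁ - x̄₂ = -23.40
SE = √(s₁²/n₁ + s₂²/n₂) = √(10.6²/20 + 8.1²/64) = 2.5774
df = 26.30 → 26 (Welch–Satterthwaite, rounded down)
t* = 1.315

CI: -23.40 ± 1.315 · 2.5774 = -23.40 ± 3.39 = (-26.79, -20.01)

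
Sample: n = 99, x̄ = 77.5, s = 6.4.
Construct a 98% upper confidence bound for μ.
μ ≤ 78.84

Upper bound (one-sided):
t* = 2.081 (one-sided for 98%)
Upper bound = x̄ + t* · s/√n = 77.5 + 2.081 · 6.4/√99 = 78.84

We are 98% confident that μ ≤ 78.84.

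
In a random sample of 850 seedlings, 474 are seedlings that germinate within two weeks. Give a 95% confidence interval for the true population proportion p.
(0.524, 0.591)

Proportion CI:
p̂ = 474/850 = 0.55765
SE = √(p̂(1-p̂)/n) = √(0.55765 · 0.44235 / 850) = 0.01704

z* = 1.960
Margin = z* · SE = 1.960 · 0.01704 = 0.0334

CI: 0.55765 ± 0.0334 = (0.524, 0.591)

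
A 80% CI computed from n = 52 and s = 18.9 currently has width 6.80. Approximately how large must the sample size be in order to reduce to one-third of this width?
n ≈ 468

CI width ∝ 1/√n
To reduce width by factor 3, need √n to grow by 3 → need 3² = 9 times as many samples.

Current: n = 52, width = 6.80
New: n = 468, width ≈ 2.24

Width reduced by factor of 6.80/2.24 = 3.04.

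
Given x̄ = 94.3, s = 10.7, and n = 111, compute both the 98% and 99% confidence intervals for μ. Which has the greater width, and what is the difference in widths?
99% CI is wider by 0.52

df = 110
98% CI: t* = 2.361, (91.90, 96.70), width = 2 · t* · s/√n = 4.80
99% CI: t* = 2.621, (91.64, 96.96), width = 2 · t* · s/√n = 5.32

The 99% CI is wider by 5.32 - 4.80 = 0.52.
Higher confidence requires a wider interval.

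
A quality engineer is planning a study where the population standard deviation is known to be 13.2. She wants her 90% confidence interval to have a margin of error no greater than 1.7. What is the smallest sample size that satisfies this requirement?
n ≥ 164

For margin E ≤ 1.7:
n ≥ (z* · σ / E)²
n ≥ (1.645 · 13.2 / 1.7)²
n ≥ 163.15

Minimum n = 164 (rounding up)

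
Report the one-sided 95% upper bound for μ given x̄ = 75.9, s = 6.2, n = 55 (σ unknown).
μ ≤ 77.30

Upper bound (one-sided):
t* = 1.674 (one-sided for 95%)
Upper bound = x̄ + t* · s/√n = 75.9 + 1.674 · 6.2/√55 = 77.30

We are 95% confident that μ ≤ 77.30.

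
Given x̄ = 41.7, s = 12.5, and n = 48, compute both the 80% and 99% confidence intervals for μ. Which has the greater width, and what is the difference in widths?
99% CI is wider by 5.00

df = 47
80% CI: t* = 1.300, (39.35, 44.05), width = 2 · t* · s/√n = 4.69
99% CI: t* = 2.685, (36.86, 46.54), width = 2 · t* · s/√n = 9.69

The 99% CI is wider by 9.69 - 4.69 = 5.00.
Higher confidence requires a wider interval.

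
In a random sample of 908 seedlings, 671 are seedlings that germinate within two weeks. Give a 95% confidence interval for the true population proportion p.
(0.710, 0.768)

Proportion CI:
p̂ = 671/908 = 0.73899
SE = √(p̂(1-p̂)/n) = √(0.73899 · 0.26101 / 908) = 0.01457

z* = 1.960
Margin = z* · SE = 1.960 · 0.01457 = 0.0286

CI: 0.73899 ± 0.0286 = (0.710, 0.768)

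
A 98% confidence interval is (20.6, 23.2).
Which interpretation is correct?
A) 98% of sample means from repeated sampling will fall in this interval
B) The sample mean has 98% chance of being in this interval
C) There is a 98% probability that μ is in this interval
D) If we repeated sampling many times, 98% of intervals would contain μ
D

A) Wrong — coverage applies to intervals containing μ, not to future x̄ values.
B) Wrong — x̄ is observed and sits in the interval by construction.
C) Wrong — μ is fixed; the randomness lives in the interval, not in μ.
D) Correct — this is the frequentist long-run coverage interpretation.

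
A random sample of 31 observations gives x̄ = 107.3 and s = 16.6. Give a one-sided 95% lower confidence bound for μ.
μ ≥ 102.24

Lower bound (one-sided):
t* = 1.697 (one-sided for 95%)
Lower bound = x̄ - t* · s/√n = 107.3 - 1.697 · 16.6/√31 = 102.24

We are 95% confident that μ ≥ 102.24.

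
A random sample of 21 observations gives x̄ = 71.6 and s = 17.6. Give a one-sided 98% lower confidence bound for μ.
μ ≥ 63.16

Lower bound (one-sided):
t* = 2.197 (one-sided for 98%)
Lower bound = x̄ - t* · s/√n = 71.6 - 2.197 · 17.6/√21 = 63.16

We are 98% confident that μ ≥ 63.16.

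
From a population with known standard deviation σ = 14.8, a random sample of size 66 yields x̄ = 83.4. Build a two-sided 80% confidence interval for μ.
(81.06, 85.74)

z-interval (σ known):
z* = 1.282 for 80% confidence

Margin of error = z* · σ/√n = 1.282 · 14.8/√66 = 2.34

CI: (83.4 - 2.34, 83.4 + 2.34) = (81.06, 85.74)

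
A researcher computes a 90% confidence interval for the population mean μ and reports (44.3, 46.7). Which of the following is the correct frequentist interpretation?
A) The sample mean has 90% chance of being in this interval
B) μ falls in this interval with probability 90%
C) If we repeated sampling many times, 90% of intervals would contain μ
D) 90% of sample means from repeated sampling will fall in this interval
C

A) Wrong — x̄ is observed and sits in the interval by construction.
B) Wrong — μ is fixed; the randomness lives in the interval, not in μ.
C) Correct — this is the frequentist long-run coverage interpretation.
D) Wrong — coverage applies to intervals containing μ, not to future x̄ values.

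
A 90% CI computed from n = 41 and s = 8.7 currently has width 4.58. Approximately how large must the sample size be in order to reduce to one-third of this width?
n ≈ 369

CI width ∝ 1/√n
To reduce width by factor 3, need √n to grow by 3 → need 3² = 9 times as many samples.

Current: n = 41, width = 4.58
New: n = 369, width ≈ 1.49

Width reduced by factor of 4.58/1.49 = 3.07.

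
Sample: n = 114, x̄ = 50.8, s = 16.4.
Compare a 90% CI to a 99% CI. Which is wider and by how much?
99% CI is wider by 2.96

df = 113
90% CI: t* = 1.658, (48.25, 53.35), width = 2 · t* · s/√n = 5.09
99% CI: t* = 2.620, (46.78, 54.82), width = 2 · t* · s/√n = 8.05

The 99% CI is wider by 8.05 - 5.09 = 2.96.
Higher confidence requires a wider interval.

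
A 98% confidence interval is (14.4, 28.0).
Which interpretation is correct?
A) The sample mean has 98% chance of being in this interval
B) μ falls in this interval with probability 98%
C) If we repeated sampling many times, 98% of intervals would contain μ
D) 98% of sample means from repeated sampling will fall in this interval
C

A) Wrong — x̄ is observed and sits in the interval by construction.
B) Wrong — μ is fixed; the randomness lives in the interval, not in μ.
C) Correct — this is the frequentist long-run coverage interpretation.
D) Wrong — coverage applies to intervals containing μ, not to future x̄ values.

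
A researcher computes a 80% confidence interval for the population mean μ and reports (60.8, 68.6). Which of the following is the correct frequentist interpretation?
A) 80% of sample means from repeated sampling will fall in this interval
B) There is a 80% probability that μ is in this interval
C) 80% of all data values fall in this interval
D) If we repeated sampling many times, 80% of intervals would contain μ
D

A) Wrong — coverage applies to intervals containing μ, not to future x̄ values.
B) Wrong — μ is fixed; the randomness lives in the interval, not in μ.
C) Wrong — a CI is about the parameter μ, not individual data values.
D) Correct — this is the frequentist long-run coverage interpretation.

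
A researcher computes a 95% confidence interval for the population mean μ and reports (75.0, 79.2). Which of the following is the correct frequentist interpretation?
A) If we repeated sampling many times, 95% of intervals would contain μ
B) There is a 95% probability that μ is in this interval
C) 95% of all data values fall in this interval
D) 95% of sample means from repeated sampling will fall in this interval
A

A) Correct — this is the frequentist long-run coverage interpretation.
B) Wrong — μ is fixed; the randomness lives in the interval, not in μ.
C) Wrong — a CI is about the parameter μ, not individual data values.
D) Wrong — coverage applies to intervals containing μ, not to future x̄ values.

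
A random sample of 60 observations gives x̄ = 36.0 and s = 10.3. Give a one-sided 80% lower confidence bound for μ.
μ ≥ 34.87

Lower bound (one-sided):
t* = 0.848 (one-sided for 80%)
Lower bound = x̄ - t* · s/√n = 36.0 - 0.848 · 10.3/√60 = 34.87

We are 80% confident that μ ≥ 34.87.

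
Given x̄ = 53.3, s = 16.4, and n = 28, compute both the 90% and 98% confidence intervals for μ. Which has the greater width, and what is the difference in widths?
98% CI is wider by 4.77

df = 27
90% CI: t* = 1.703, (48.02, 58.58), width = 2 · t* · s/√n = 10.56
98% CI: t* = 2.473, (45.64, 60.96), width = 2 · t* · s/√n = 15.33

The 98% CI is wider by 15.33 - 10.56 = 4.77.
Higher confidence requires a wider interval.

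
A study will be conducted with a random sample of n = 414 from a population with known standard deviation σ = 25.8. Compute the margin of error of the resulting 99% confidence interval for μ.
Margin of error = 3.27

Margin of error = z* · σ/√n
= 2.576 · 25.8/√414
= 2.576 · 25.8/20.3470
= 3.27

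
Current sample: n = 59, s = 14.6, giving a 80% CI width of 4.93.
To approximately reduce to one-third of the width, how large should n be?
n ≈ 531

CI width ∝ 1/√n
To reduce width by factor 3, need √n to grow by 3 → need 3² = 9 times as many samples.

Current: n = 59, width = 4.93
New: n = 531, width ≈ 1.63

Width reduced by factor of 4.93/1.63 = 3.02.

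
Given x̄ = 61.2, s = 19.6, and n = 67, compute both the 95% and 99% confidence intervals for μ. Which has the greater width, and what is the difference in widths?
99% CI is wider by 3.14

df = 66
95% CI: t* = 1.997, (56.42, 65.98), width = 2 · t* · s/√n = 9.56
99% CI: t* = 2.652, (54.85, 67.55), width = 2 · t* · s/√n = 12.70

The 99% CI is wider by 12.70 - 9.56 = 3.14.
Higher confidence requires a wider interval.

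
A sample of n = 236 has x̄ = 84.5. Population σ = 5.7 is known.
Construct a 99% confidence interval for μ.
(83.54, 85.46)

z-interval (σ known):
z* = 2.576 for 99% confidence

Margin of error = z* · σ/√n = 2.576 · 5.7/√236 = 0.96

CI: (84.5 - 0.96, 84.5 + 0.96) = (83.54, 85.46)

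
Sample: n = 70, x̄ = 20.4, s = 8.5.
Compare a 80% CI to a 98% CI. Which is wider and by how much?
98% CI is wider by 2.21

df = 69
80% CI: t* = 1.294, (19.09, 21.71), width = 2 · t* · s/√n = 2.63
98% CI: t* = 2.382, (17.98, 22.82), width = 2 · t* · s/√n = 4.84

The 98% CI is wider by 4.84 - 2.63 = 2.21.
Higher confidence requires a wider interval.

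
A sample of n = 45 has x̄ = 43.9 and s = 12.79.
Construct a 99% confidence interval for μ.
(38.77, 49.03)

t-interval (σ unknown):
df = n - 1 = 44
t* = 2.692 for 99% confidence

Margin of error = t* · s/√n = 2.692 · 12.79/√45 = 5.13

CI: (38.77, 49.03)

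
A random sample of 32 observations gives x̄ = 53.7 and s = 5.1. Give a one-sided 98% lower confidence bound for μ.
μ ≥ 51.77

Lower bound (one-sided):
t* = 2.144 (one-sided for 98%)
Lower bound = x̄ - t* · s/√n = 53.7 - 2.144 · 5.1/√32 = 51.77

We are 98% confident that μ ≥ 51.77.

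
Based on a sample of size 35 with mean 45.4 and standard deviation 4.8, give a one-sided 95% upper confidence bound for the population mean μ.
μ ≤ 46.77

Upper bound (one-sided):
t* = 1.691 (one-sided for 95%)
Upper bound = x̄ + t* · s/√n = 45.4 + 1.691 · 4.8/√35 = 46.77

We are 95% confident that μ ≤ 46.77.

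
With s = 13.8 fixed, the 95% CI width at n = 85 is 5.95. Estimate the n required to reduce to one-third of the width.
n ≈ 765

CI width ∝ 1/√n
To reduce width by factor 3, need √n to grow by 3 → need 3² = 9 times as many samples.

Current: n = 85, width = 5.95
New: n = 765, width ≈ 1.96

Width reduced by factor of 5.95/1.96 = 3.04.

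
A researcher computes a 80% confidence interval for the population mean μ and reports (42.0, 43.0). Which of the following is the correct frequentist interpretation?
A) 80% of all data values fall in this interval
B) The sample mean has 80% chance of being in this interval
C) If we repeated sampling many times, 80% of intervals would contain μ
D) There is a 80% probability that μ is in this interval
C

A) Wrong — a CI is about the parameter μ, not individual data values.
B) Wrong — x̄ is observed and sits in the interval by construction.
C) Correct — this is the frequentist long-run coverage interpretation.
D) Wrong — μ is fixed; the randomness lives in the interval, not in μ.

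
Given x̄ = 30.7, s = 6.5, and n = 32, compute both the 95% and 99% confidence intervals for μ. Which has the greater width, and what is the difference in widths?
99% CI is wider by 1.62

df = 31
95% CI: t* = 2.040, (28.36, 33.04), width = 2 · t* · s/√n = 4.69
99% CI: t* = 2.744, (27.55, 33.85), width = 2 · t* · s/√n = 6.31

The 99% CI is wider by 6.31 - 4.69 = 1.62.
Higher confidence requires a wider interval.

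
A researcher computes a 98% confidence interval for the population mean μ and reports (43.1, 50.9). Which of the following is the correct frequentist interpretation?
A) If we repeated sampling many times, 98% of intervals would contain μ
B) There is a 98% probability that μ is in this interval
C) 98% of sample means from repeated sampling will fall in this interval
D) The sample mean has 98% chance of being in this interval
A

A) Correct — this is the frequentist long-run coverage interpretation.
B) Wrong — μ is fixed; the randomness lives in the interval, not in μ.
C) Wrong — coverage applies to intervals containing μ, not to future x̄ values.
D) Wrong — x̄ is observed and sits in the interval by construction.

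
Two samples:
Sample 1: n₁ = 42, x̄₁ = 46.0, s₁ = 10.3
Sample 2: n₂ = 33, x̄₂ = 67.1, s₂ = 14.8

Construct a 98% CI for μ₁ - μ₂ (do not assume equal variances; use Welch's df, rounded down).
(-28.36, -13.84)

Difference: x̄₁ - x̄₂ = -21.10
SE = √(s₁²/n₁ + s₂²/n₂) = √(10.3²/42 + 14.8²/33) = 3.0271
df = 54.80 → 54 (Welch–Satterthwaite, rounded down)
t* = 2.397

CI: -21.10 ± 2.397 · 3.0271 = -21.10 ± 7.26 = (-28.36, -13.84)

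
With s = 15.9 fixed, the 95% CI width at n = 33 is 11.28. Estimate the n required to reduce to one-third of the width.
n ≈ 297

CI width ∝ 1/√n
To reduce width by factor 3, need √n to grow by 3 → need 3² = 9 times as many samples.

Current: n = 33, width = 11.28
New: n = 297, width ≈ 3.63

Width reduced by factor of 11.28/3.63 = 3.11.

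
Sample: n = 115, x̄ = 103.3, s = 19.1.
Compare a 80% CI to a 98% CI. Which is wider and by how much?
98% CI is wider by 3.82

df = 114
80% CI: t* = 1.289, (101.00, 105.60), width = 2 · t* · s/√n = 4.59
98% CI: t* = 2.360, (99.10, 107.50), width = 2 · t* · s/√n = 8.41

The 98% CI is wider by 8.41 - 4.59 = 3.82.
Higher confidence requires a wider interval.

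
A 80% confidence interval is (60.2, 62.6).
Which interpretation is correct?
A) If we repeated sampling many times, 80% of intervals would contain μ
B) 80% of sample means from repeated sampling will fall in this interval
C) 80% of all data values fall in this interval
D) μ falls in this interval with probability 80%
A

A) Correct — this is the frequentist long-run coverage interpretation.
B) Wrong — coverage applies to intervals containing μ, not to future x̄ values.
C) Wrong — a CI is about the parameter μ, not individual data values.
D) Wrong — μ is fixed; the randomness lives in the interval, not in μ.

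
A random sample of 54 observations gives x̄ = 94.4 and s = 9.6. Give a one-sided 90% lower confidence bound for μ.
μ ≥ 92.70

Lower bound (one-sided):
t* = 1.298 (one-sided for 90%)
Lower bound = x̄ - t* · s/√n = 94.4 - 1.298 · 9.6/√54 = 92.70

We are 90% confident that μ ≥ 92.70.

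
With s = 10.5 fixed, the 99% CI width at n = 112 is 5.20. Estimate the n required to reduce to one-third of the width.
n ≈ 1008

CI width ∝ 1/√n
To reduce width by factor 3, need √n to grow by 3 → need 3² = 9 times as many samples.

Current: n = 112, width = 5.20
New: n = 1008, width ≈ 1.71

Width reduced by factor of 5.20/1.71 = 3.04.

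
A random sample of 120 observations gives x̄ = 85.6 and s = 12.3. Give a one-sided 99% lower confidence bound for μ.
μ ≥ 82.95

Lower bound (one-sided):
t* = 2.358 (one-sided for 99%)
Lower bound = x̄ - t* · s/√n = 85.6 - 2.358 · 12.3/√120 = 82.95

We are 99% confident that μ ≥ 82.95.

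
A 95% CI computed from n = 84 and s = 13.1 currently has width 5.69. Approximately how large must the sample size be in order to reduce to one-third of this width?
n ≈ 756

CI width ∝ 1/√n
To reduce width by factor 3, need √n to grow by 3 → need 3² = 9 times as many samples.

Current: n = 84, width = 5.69
New: n = 756, width ≈ 1.87

Width reduced by factor of 5.69/1.87 = 3.04.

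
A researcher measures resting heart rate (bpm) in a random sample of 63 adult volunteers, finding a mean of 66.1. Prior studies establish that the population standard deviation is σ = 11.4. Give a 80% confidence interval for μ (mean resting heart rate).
(64.26, 67.94)

z-interval (σ known):
z* = 1.282 for 80% confidence

Margin of error = z* · σ/√n = 1.282 · 11.4/√63 = 1.84

CI: (66.1 - 1.84, 66.1 + 1.84) = (64.26, 67.94)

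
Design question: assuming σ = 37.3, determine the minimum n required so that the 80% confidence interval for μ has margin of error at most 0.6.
n ≥ 6352

For margin E ≤ 0.6:
n ≥ (z* · σ / E)²
n ≥ (1.282 · 37.3 / 0.6)²
n ≥ 6351.72

Minimum n = 6352 (rounding up)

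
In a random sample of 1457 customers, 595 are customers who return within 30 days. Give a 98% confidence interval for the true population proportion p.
(0.378, 0.438)

Proportion CI:
p̂ = 595/1457 = 0.40837
SE = √(p̂(1-p̂)/n) = √(0.40837 · 0.59163 / 1457) = 0.01288

z* = 2.326
Margin = z* · SE = 2.326 · 0.01288 = 0.0300

CI: 0.40837 ± 0.0300 = (0.378, 0.438)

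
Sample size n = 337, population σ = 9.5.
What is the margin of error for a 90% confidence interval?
Margin of error = 0.85

Margin of error = z* · σ/√n
= 1.645 · 9.5/√337
= 1.645 · 9.5/18.3576
= 0.85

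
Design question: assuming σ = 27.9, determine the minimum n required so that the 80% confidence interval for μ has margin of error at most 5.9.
n ≥ 37

For margin E ≤ 5.9:
n ≥ (z* · σ / E)²
n ≥ (1.282 · 27.9 / 5.9)²
n ≥ 36.75

Minimum n = 37 (rounding up)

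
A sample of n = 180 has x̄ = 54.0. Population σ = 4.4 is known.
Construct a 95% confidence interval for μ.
(53.36, 54.64)

z-interval (σ known):
z* = 1.960 for 95% confidence

Margin of error = z* · σ/√n = 1.960 · 4.4/√180 = 0.64

CI: (54.0 - 0.64, 54.0 + 0.64) = (53.36, 54.64)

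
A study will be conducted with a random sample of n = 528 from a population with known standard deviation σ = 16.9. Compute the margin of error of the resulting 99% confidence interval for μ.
Margin of error = 1.89

Margin of error = z* · σ/√n
= 2.576 · 16.9/√528
= 2.576 · 16.9/22.9783
= 1.89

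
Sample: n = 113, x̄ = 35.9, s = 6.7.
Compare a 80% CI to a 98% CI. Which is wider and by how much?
98% CI is wider by 1.35

df = 112
80% CI: t* = 1.289, (35.09, 36.71), width = 2 · t* · s/√n = 1.62
98% CI: t* = 2.360, (34.41, 37.39), width = 2 · t* · s/√n = 2.97

The 98% CI is wider by 2.97 - 1.62 = 1.35.
Higher confidence requires a wider interval.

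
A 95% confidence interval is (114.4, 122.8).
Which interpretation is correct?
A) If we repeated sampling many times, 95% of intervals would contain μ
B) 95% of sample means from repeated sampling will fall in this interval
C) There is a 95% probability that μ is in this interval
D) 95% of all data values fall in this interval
A

A) Correct — this is the frequentist long-run coverage interpretation.
B) Wrong — coverage applies to intervals containing μ, not to future x̄ values.
C) Wrong — μ is fixed; the randomness lives in the interval, not in μ.
D) Wrong — a CI is about the parameter μ, not individual data values.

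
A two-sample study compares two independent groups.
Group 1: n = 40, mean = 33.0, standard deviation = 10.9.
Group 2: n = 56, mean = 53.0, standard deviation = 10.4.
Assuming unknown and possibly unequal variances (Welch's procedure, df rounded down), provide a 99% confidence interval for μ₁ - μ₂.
(-25.84, -14.16)

Difference: x̄₁ - x̄₂ = -20.00
SE = √(s₁²/n₁ + s₂²/n₂) = √(10.9²/40 + 10.4²/56) = 2.2140
df = 81.71 → 81 (Welch–Satterthwaite, rounded down)
t* = 2.638

CI: -20.00 ± 2.638 · 2.2140 = -20.00 ± 5.84 = (-25.84, -14.16)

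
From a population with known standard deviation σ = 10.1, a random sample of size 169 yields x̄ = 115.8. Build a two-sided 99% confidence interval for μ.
(113.80, 117.80)

z-interval (σ known):
z* = 2.576 for 99% confidence

Margin of error = z* · σ/√n = 2.576 · 10.1/√169 = 2.00

CI: (115.8 - 2.00, 115.8 + 2.00) = (113.80, 117.80)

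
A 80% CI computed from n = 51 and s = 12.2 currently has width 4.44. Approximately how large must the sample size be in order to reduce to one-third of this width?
n ≈ 459

CI width ∝ 1/√n
To reduce width by factor 3, need √n to grow by 3 → need 3² = 9 times as many samples.

Current: n = 51, width = 4.44
New: n = 459, width ≈ 1.46

Width reduced by factor of 4.44/1.46 = 3.04.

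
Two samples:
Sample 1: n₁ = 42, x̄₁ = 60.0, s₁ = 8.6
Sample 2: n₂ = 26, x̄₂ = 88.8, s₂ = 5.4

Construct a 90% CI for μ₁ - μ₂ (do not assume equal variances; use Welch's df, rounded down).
(-31.63, -25.97)

Difference: x̄₁ - x̄₂ = -28.80
SE = √(s₁²/n₁ + s₂²/n₂) = √(8.6²/42 + 5.4²/26) = 1.6978
df = 65.97 → 65 (Welch–Satterthwaite, rounded down)
t* = 1.669

CI: -28.80 ± 1.669 · 1.6978 = -28.80 ± 2.83 = (-31.63, -25.97)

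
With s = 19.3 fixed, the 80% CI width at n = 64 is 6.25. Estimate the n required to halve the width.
n ≈ 256

CI width ∝ 1/√n
To reduce width by factor 2, need √n to grow by 2 → need 2² = 4 times as many samples.

Current: n = 64, width = 6.25
New: n = 256, width ≈ 3.10

Width reduced by factor of 6.25/3.10 = 2.02.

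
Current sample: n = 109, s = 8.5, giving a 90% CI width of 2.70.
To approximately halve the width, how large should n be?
n ≈ 436

CI width ∝ 1/√n
To reduce width by factor 2, need √n to grow by 2 → need 2² = 4 times as many samples.

Current: n = 109, width = 2.70
New: n = 436, width ≈ 1.34

Width reduced by factor of 2.70/1.34 = 2.01.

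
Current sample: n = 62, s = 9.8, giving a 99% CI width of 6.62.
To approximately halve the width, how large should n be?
n ≈ 248

CI width ∝ 1/√n
To reduce width by factor 2, need √n to grow by 2 → need 2² = 4 times as many samples.

Current: n = 62, width = 6.62
New: n = 248, width ≈ 3.23

Width reduced by factor of 6.62/3.23 = 2.05.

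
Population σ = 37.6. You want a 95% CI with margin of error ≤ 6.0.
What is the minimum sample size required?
n ≥ 151

For margin E ≤ 6.0:
n ≥ (z* · σ / E)²
n ≥ (1.960 · 37.6 / 6.0)²
n ≥ 150.86

Minimum n = 151 (rounding up)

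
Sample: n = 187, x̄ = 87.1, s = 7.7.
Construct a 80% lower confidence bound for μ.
μ ≥ 86.62

Lower bound (one-sided):
t* = 0.844 (one-sided for 80%)
Lower bound = x̄ - t* · s/√n = 87.1 - 0.844 · 7.7/√187 = 86.62

We are 80% confident that μ ≥ 86.62.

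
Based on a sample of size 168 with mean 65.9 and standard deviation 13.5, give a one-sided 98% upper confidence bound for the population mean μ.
μ ≤ 68.06

Upper bound (one-sided):
t* = 2.070 (one-sided for 98%)
Upper bound = x̄ + t* · s/√n = 65.9 + 2.070 · 13.5/√168 = 68.06

We are 98% confident that μ ≤ 68.06.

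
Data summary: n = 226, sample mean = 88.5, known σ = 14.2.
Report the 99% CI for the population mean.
(86.07, 90.93)

z-interval (σ known):
z* = 2.576 for 99% confidence

Margin of error = z* · σ/√n = 2.576 · 14.2/√226 = 2.43

CI: (88.5 - 2.43, 88.5 + 2.43) = (86.07, 90.93)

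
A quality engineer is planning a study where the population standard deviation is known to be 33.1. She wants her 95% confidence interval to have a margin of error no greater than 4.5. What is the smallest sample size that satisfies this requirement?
n ≥ 208

For margin E ≤ 4.5:
n ≥ (z* · σ / E)²
n ≥ (1.960 · 33.1 / 4.5)²
n ≥ 207.85

Minimum n = 208 (rounding up)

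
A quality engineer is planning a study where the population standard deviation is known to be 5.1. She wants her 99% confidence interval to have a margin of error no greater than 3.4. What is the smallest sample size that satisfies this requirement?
n ≥ 15

For margin E ≤ 3.4:
n ≥ (z* · σ / E)²
n ≥ (2.576 · 5.1 / 3.4)²
n ≥ 14.93

Minimum n = 15 (rounding up)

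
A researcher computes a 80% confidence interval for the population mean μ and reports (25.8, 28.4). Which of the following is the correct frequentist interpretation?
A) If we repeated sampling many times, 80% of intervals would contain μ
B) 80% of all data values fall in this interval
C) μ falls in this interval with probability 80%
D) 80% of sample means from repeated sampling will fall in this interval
A

A) Correct — this is the frequentist long-run coverage interpretation.
B) Wrong — a CI is about the parameter μ, not individual data values.
C) Wrong — μ is fixed; the randomness lives in the interval, not in μ.
D) Wrong — coverage applies to intervals containing μ, not to future x̄ values.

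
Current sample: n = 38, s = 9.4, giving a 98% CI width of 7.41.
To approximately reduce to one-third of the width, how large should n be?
n ≈ 342

CI width ∝ 1/√n
To reduce width by factor 3, need √n to grow by 3 → need 3² = 9 times as many samples.

Current: n = 38, width = 7.41
New: n = 342, width ≈ 2.38

Width reduced by factor of 7.41/2.38 = 3.11.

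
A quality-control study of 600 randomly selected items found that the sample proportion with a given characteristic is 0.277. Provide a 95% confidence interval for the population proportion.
(0.241, 0.313)

Proportion CI:
SE = √(p̂(1-p̂)/n) = √(0.277 · 0.723 / 600) = 0.01827

z* = 1.960
Margin = z* · SE = 1.960 · 0.01827 = 0.0358

CI: 0.277 ± 0.0358 = (0.241, 0.313)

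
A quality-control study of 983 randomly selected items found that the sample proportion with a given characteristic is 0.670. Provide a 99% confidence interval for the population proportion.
(0.631, 0.709)

Proportion CI:
SE = √(p̂(1-p̂)/n) = √(0.670 · 0.330 / 983) = 0.01500

z* = 2.576
Margin = z* · SE = 2.576 · 0.01500 = 0.0386

CI: 0.670 ± 0.0386 = (0.631, 0.709)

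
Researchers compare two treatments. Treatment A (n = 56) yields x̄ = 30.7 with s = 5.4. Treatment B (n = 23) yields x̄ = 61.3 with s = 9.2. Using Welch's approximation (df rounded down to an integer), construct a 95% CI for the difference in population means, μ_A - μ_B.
(-34.80, -26.40)

Difference: x̄₁ - x̄₂ = -30.60
SE = √(s₁²/n₁ + s₂²/n₂) = √(5.4²/56 + 9.2²/23) = 2.0496
df = 28.44 → 28 (Welch–Satterthwaite, rounded down)
t* = 2.048

CI: -30.60 ± 2.048 · 2.0496 = -30.60 ± 4.20 = (-34.80, -26.40)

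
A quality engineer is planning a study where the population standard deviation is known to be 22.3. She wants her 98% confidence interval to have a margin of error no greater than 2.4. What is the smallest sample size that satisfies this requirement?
n ≥ 468

For margin E ≤ 2.4:
n ≥ (z* · σ / E)²
n ≥ (2.326 · 22.3 / 2.4)²
n ≥ 467.10

Minimum n = 468 (rounding up)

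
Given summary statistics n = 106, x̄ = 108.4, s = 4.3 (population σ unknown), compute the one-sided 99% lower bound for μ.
μ ≥ 107.41

Lower bound (one-sided):
t* = 2.362 (one-sided for 99%)
Lower bound = x̄ - t* · s/√n = 108.4 - 2.362 · 4.3/√106 = 107.41

We are 99% confident that μ ≥ 107.41.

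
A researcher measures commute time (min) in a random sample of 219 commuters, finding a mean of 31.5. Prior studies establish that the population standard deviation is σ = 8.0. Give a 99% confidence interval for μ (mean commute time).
(30.11, 32.89)

z-interval (σ known):
z* = 2.576 for 99% confidence

Margin of error = z* · σ/√n = 2.576 · 8.0/√219 = 1.39

CI: (31.5 - 1.39, 31.5 + 1.39) = (30.11, 32.89)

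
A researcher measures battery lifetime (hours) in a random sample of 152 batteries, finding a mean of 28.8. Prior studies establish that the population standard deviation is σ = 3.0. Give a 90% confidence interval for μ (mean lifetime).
(28.40, 29.20)

z-interval (σ known):
z* = 1.645 for 90% confidence

Margin of error = z* · σ/√n = 1.645 · 3.0/√152 = 0.40

CI: (28.8 - 0.40, 28.8 + 0.40) = (28.40, 29.20)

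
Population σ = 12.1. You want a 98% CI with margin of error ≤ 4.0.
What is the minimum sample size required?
n ≥ 50

For margin E ≤ 4.0:
n ≥ (z* · σ / E)²
n ≥ (2.326 · 12.1 / 4.0)²
n ≥ 49.51

Minimum n = 50 (rounding up)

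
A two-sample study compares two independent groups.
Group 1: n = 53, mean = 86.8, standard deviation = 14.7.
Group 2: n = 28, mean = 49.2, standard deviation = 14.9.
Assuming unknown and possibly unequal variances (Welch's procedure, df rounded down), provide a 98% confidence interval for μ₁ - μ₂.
(29.29, 45.91)

Difference: x̄₁ - x̄₂ = 37.60
SE = √(s₁²/n₁ + s₂²/n₂) = √(14.7²/53 + 14.9²/28) = 3.4650
df = 54.43 → 54 (Welch–Satterthwaite, rounded down)
t* = 2.397

CI: 37.60 ± 2.397 · 3.4650 = 37.60 ± 8.31 = (29.29, 45.91)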